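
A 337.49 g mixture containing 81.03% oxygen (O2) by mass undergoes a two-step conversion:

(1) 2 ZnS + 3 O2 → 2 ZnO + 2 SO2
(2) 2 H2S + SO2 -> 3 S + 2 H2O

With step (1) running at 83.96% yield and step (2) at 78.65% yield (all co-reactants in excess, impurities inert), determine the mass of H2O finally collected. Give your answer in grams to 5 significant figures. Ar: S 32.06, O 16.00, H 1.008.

Pure O2 = 337.49 × 0.8103 = 273.468 g.
M(O2) = 2(16.00) = 32.00 g/mol.
M(H2O) = 2(1.008) + 16.00 = 18.016 g/mol.
n(O2) = 273.468 / 32.00 = 8.54588 mol.
Step 1 (O2:SO2 = 3:2): theoretical n(SO2) = 5.69725 mol; at 83.96% yield, n(SO2) = 4.78341 mol.
Step 2 (SO2:H2O = 1:2): theoretical n(H2O) = 9.56683 mol, so theoretical mass = 9.56683 × 18.016 = 172.356 g.
At 78.65% yield, actual mass of H2O = 172.356 × 0.7865 = 135.558 g.

135.56 g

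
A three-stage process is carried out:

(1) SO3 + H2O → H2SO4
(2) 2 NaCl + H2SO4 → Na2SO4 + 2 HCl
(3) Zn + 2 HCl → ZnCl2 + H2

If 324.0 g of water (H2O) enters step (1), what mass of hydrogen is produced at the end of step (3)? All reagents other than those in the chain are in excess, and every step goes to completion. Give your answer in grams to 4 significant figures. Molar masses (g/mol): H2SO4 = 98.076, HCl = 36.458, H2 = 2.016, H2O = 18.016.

n(H2O) = 324.0 / 18.016 = 17.984 mol.
Reaction (1): H2O→H2SO4 ratio 1:1 ⇒ n(H2SO4) = 17.984 mol.
Reaction (2): H2SO4→HCl ratio 1:2 ⇒ n(HCl) = 35.968 mol.
Reaction (3): HCl→H2 ratio 2:1 ⇒ n(H2) = 17.984 mol.
Mass of H2 = 17.984 × 2.016 = 36.256 g.

36.26 g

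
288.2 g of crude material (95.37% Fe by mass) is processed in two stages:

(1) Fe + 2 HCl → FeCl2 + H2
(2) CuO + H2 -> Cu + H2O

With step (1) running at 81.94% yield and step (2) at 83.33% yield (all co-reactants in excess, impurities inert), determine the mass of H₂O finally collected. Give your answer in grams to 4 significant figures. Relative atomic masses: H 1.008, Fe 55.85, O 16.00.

60.54 g

Pure Fe = 288.2 × 0.9537 = 274.86 g.
M(Fe) = 55.85 g/mol.
M(H2O) = 2(1.008) + 16.00 = 18.016 g/mol.
n(Fe) = 274.86 / 55.85 = 4.9213 mol.
Step 1 (Fe:H2 = 1:1): theoretical n(H2) = 4.9213 mol; at 81.94% yield, n(H2) = 4.0325 mol.
Step 2 (H2:H2O = 1:1): theoretical n(H2O) = 4.0325 mol, so theoretical mass = 4.0325 × 18.016 = 72.650 g.
At 83.33% yield, actual mass of H2O = 72.650 × 0.8333 = 60.539 g.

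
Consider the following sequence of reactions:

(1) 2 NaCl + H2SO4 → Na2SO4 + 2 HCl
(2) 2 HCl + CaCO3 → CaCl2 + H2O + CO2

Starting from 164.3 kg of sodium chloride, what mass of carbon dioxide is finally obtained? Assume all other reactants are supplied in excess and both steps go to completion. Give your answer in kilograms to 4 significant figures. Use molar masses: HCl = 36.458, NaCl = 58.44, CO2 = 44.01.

61.87 kg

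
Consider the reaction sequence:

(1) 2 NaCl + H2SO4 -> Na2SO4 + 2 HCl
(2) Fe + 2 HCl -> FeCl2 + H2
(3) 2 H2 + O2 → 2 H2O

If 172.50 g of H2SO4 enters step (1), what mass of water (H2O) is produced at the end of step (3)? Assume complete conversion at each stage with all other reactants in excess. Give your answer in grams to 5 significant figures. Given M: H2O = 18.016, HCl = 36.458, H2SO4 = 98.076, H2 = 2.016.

n(H2SO4) = 172.50 / 98.076 = 1.75884 mol.
Reaction (1): H2SO4→HCl ratio 1:2 ⇒ n(HCl) = 3.51768 mol.
Reaction (2): HCl→H2 ratio 2:1 ⇒ n(H2) = 1.75884 mol.
Reaction (3): H2→H2O ratio 2:2 ⇒ n(H2O) = 1.75884 mol.
Mass of H2O = 1.75884 × 18.016 = 31.6873 g.

31.687 g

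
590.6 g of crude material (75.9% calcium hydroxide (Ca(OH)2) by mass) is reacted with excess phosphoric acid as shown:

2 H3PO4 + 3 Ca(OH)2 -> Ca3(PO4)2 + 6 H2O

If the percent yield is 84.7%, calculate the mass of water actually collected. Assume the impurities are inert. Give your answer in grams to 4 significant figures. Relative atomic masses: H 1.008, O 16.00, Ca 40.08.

184.6 g

Pure Ca(OH)2 available = 590.6 g × 0.759 = 448.27 g.
M(Ca(OH)2) = 40.08 + 2(16.00) + 2(1.008) = 74.096 g/mol.
M(H2O) = 2(1.008) + 16.00 = 18.016 g/mol.
n(Ca(OH)2) = 448.27 g / 74.096 g/mol = 6.0498 mol.
From the equation the Ca(OH)2:H2O mole ratio is 3:6, so n(H2O) = 6.0498 × 6/3 = 12.100 mol.
Mass of H2O = 12.100 mol × 18.016 g/mol = 217.99 g.
Actual mass collected = 217.99 g × 0.847 = 184.63 g.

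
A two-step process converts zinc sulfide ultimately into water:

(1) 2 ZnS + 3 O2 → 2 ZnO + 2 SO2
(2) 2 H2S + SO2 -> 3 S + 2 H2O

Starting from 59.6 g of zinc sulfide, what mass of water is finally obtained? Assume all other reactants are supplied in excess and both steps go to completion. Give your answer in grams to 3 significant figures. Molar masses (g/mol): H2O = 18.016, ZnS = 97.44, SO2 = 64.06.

22.0 g

n(ZnS) = 59.60 / 97.44 = 0.6117 mol.
Step 1 gives a 2:2 ratio of ZnS to SO2, so n(SO2) = 0.6117 mol.
In step 2 the SO2:H2O ratio is 1:2, so n(H2O) = 1.223 mol.
Mass of H2O = 1.223 × 18.016 = 22.04 g.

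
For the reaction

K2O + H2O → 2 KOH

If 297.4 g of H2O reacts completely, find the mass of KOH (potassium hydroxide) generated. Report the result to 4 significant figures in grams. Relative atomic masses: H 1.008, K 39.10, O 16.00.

M(H2O) = 2(1.008) + 16.00 = 18.016 g/mol.
M(KOH) = 39.10 + 16.00 + 1.008 = 56.108 g/mol.
n(H2O) = 297.40 g / 18.016 g/mol = 16.508 mol.
From the equation the H2O:KOH mole ratio is 1:2, so n(KOH) = 16.508 × 2/1 = 33.015 mol.
Mass of KOH = 33.015 mol × 56.108 g/mol = 1852.4 g.

1852 g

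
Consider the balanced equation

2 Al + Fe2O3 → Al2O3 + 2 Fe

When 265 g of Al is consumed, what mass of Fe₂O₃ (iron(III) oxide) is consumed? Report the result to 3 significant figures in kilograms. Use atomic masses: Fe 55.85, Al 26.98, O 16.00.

M(Al) = 26.98 g/mol.
M(Fe2O3) = 2(55.85) + 3(16.00) = 159.70 g/mol.
n(Al) = 265.0 g / 26.98 g/mol = 9.822 mol.
From the equation the Al:Fe2O3 mole ratio is 2:1, so n(Fe2O3) = 9.822 × 1/2 = 4.911 mol.
Mass of Fe2O3 = 4.911 mol × 159.70 g/mol = 784.3 g.
Converting to kg: 784.3 g = 0.784 kg.

0.784 kg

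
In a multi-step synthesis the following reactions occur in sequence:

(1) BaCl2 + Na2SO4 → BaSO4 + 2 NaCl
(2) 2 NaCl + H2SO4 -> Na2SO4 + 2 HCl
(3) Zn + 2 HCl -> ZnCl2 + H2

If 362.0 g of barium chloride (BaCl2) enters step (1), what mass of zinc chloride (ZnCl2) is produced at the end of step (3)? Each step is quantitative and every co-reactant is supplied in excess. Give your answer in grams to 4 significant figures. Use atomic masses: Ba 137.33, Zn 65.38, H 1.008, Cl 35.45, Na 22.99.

236.9 g

M(BaCl2) = 137.33 + 2(35.45) = 208.23 g/mol.
M(ZnCl2) = 65.38 + 2(35.45) = 136.28 g/mol.
n(BaCl2) = 362.0 / 208.23 = 1.7385 mol.
Reaction (1): BaCl2→NaCl ratio 1:2 ⇒ n(NaCl) = 3.4769 mol.
Reaction (2): NaCl→HCl ratio 2:2 ⇒ n(HCl) = 3.4769 mol.
Reaction (3): HCl→ZnCl2 ratio 2:1 ⇒ n(ZnCl2) = 1.7385 mol.
Mass of ZnCl2 = 1.7385 × 136.28 = 236.92 g.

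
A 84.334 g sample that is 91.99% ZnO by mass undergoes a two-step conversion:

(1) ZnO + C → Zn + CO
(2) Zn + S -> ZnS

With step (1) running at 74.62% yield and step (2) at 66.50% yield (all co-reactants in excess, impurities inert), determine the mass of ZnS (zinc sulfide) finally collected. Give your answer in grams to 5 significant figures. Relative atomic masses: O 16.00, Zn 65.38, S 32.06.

46.094 g

Pure ZnO = 84.334 × 0.9199 = 77.5788 g.
M(ZnO) = 65.38 + 16.00 = 81.38 g/mol.
M(ZnS) = 65.38 + 32.06 = 97.44 g/mol.
n(ZnO) = 77.5788 / 81.38 = 0.953291 mol.
Step 1 (ZnO:Zn = 1:1): theoretical n(Zn) = 0.953291 mol; at 74.62% yield, n(Zn) = 0.711346 mol.
Step 2 (Zn:ZnS = 1:1): theoretical n(ZnS) = 0.711346 mol, so theoretical mass = 0.711346 × 97.44 = 69.3136 g.
At 66.50% yield, actual mass of ZnS = 69.3136 × 0.6650 = 46.0935 g.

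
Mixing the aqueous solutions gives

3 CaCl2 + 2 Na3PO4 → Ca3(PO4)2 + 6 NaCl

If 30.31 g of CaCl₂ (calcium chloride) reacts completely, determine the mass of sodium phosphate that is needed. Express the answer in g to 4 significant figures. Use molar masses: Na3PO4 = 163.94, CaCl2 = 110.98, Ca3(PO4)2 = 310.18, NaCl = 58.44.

29.85 g

n(CaCl2) = 30.310 g / 110.98 g/mol = 0.27311 mol.
From the equation the CaCl2:Na3PO4 mole ratio is 3:2, so n(Na3PO4) = 0.27311 × 2/3 = 0.18207 mol.
Mass of Na3PO4 = 0.18207 mol × 163.94 g/mol = 29.849 g.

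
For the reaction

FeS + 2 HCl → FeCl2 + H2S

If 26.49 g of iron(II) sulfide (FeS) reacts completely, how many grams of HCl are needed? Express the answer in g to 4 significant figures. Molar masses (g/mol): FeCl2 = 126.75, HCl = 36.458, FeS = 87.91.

n(FeS) = 26.490 g / 87.91 g/mol = 0.30133 mol.
From the equation the FeS:HCl mole ratio is 1:2, so n(HCl) = 0.30133 × 2/1 = 0.60266 mol.
Mass of HCl = 0.60266 mol × 36.458 g/mol = 21.972 g.

21.97 g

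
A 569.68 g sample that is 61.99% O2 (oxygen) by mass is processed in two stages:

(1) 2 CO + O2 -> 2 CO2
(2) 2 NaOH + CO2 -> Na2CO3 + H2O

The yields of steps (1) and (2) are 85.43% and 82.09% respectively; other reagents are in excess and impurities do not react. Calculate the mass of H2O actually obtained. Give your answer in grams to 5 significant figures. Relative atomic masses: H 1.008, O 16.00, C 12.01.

Pure O2 = 569.68 × 0.6199 = 353.145 g.
M(O2) = 2(16.00) = 32.00 g/mol.
M(H2O) = 2(1.008) + 16.00 = 18.016 g/mol.
n(O2) = 353.145 / 32.00 = 11.0358 mol.
Step 1 (O2:CO2 = 1:2): theoretical n(CO2) = 22.0715 mol; at 85.43% yield, n(CO2) = 18.8557 mol.
Step 2 (CO2:H2O = 1:1): theoretical n(H2O) = 18.8557 mol, so theoretical mass = 18.8557 × 18.016 = 339.705 g.
At 82.09% yield, actual mass of H2O = 339.705 × 0.8209 = 278.863 g.

278.86 g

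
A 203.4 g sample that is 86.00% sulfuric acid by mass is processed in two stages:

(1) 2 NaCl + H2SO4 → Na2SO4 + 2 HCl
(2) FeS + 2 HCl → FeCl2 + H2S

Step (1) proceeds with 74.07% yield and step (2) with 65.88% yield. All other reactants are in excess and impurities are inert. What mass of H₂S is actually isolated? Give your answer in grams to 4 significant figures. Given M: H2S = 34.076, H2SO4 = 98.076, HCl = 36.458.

29.66 g

Pure H2SO4 = 203.4 × 0.8600 = 174.92 g.
n(H2SO4) = 174.92 / 98.076 = 1.7836 mol.
Step 1 (H2SO4:HCl = 1:2): theoretical n(HCl) = 3.5671 mol; at 74.07% yield, n(HCl) = 2.6422 mol.
Step 2 (HCl:H2S = 2:1): theoretical n(H2S) = 1.3211 mol, so theoretical mass = 1.3211 × 34.076 = 45.017 g.
At 65.88% yield, actual mass of H2S = 45.017 × 0.6588 = 29.657 g.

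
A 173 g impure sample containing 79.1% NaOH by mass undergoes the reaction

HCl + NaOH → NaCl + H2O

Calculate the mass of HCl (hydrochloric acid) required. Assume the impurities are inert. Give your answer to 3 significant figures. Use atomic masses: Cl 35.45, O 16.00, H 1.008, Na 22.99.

125 g

Mass of pure NaOH = 173 g × 0.791 = 136.8 g.
M(NaOH) = 22.99 + 16.00 + 1.008 = 39.998 g/mol.
M(HCl) = 1.008 + 35.45 = 36.458 g/mol.
n(NaOH) = 136.8 g / 39.998 g/mol = 3.421 mol.
From the equation the NaOH:HCl mole ratio is 1:1, so n(HCl) = 3.421 × 1/1 = 3.421 mol.
Mass of HCl = 3.421 mol × 36.458 g/mol = 124.7 g.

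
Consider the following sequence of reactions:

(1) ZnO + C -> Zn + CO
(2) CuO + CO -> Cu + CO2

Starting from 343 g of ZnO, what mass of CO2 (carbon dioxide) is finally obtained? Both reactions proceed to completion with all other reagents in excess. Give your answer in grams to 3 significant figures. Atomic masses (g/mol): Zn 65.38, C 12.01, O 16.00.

185 g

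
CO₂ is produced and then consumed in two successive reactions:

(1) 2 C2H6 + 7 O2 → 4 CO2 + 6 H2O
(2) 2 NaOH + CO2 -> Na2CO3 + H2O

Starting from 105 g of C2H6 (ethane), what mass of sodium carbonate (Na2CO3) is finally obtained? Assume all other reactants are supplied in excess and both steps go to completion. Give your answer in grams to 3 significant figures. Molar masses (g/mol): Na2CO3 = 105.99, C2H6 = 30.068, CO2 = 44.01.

n(C2H6) = 105.0 / 30.068 = 3.492 mol.
Step 1 gives a 2:4 ratio of C2H6 to CO2, so n(CO2) = 6.984 mol.
In step 2 the CO2:Na2CO3 ratio is 1:1, so n(Na2CO3) = 6.984 mol.
Mass of Na2CO3 = 6.984 × 105.99 = 740.3 g.

740 g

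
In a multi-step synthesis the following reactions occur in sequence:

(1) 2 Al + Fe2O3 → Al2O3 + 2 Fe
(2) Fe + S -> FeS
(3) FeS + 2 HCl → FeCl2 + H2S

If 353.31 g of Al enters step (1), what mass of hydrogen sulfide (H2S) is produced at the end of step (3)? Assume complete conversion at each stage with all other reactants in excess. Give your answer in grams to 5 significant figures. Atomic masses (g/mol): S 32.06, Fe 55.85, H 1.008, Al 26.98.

446.23 g

M(Al) = 26.98 g/mol.
M(H2S) = 2(1.008) + 32.06 = 34.076 g/mol.
n(Al) = 353.31 / 26.98 = 13.0953 mol.
Reaction (1): Al→Fe ratio 2:2 ⇒ n(Fe) = 13.0953 mol.
Reaction (2): Fe→FeS ratio 1:1 ⇒ n(FeS) = 13.0953 mol.
Reaction (3): FeS→H2S ratio 1:1 ⇒ n(H2S) = 13.0953 mol.
Mass of H2S = 13.0953 × 34.076 = 446.234 g.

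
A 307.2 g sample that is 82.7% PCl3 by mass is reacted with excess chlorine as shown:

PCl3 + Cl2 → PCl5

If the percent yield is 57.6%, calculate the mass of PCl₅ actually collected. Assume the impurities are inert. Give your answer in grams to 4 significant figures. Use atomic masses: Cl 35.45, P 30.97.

Pure PCl3 available = 307.2 g × 0.827 = 254.05 g.
M(PCl3) = 30.97 + 3(35.45) = 137.32 g/mol.
M(PCl5) = 30.97 + 5(35.45) = 208.22 g/mol.
n(PCl3) = 254.05 g / 137.32 g/mol = 1.8501 mol.
From the equation the PCl3:PCl5 mole ratio is 1:1, so n(PCl5) = 1.8501 × 1/1 = 1.8501 mol.
Mass of PCl5 = 1.8501 mol × 208.22 g/mol = 385.23 g.
Actual mass collected = 385.23 g × 0.576 = 221.89 g.

221.9 g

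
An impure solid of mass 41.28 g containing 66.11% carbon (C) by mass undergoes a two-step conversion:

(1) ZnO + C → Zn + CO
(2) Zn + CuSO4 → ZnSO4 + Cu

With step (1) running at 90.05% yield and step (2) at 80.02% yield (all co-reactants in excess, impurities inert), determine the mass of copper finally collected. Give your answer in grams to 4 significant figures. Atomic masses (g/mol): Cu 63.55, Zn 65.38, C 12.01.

Pure C = 41.28 × 0.6611 = 27.290 g.
M(C) = 12.01 g/mol.
M(Cu) = 63.55 g/mol.
n(C) = 27.290 / 12.01 = 2.2723 mol.
Step 1 (C:Zn = 1:1): theoretical n(Zn) = 2.2723 mol; at 90.05% yield, n(Zn) = 2.0462 mol.
Step 2 (Zn:Cu = 1:1): theoretical n(Cu) = 2.0462 mol, so theoretical mass = 2.0462 × 63.55 = 130.04 g.
At 80.02% yield, actual mass of Cu = 130.04 × 0.8002 = 104.05 g.

104.1 g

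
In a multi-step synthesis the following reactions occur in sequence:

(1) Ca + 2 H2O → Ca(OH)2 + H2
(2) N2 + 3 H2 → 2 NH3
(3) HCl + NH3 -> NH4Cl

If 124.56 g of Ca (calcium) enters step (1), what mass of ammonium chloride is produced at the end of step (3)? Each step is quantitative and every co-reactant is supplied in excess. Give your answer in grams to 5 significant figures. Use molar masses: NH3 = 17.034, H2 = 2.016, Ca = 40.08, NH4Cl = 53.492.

n(Ca) = 124.56 / 40.08 = 3.10778 mol.
Reaction (1): Ca→H2 ratio 1:1 ⇒ n(H2) = 3.10778 mol.
Reaction (2): H2→NH3 ratio 3:2 ⇒ n(NH3) = 2.07186 mol.
Reaction (3): NH3→NH4Cl ratio 1:1 ⇒ n(NH4Cl) = 2.07186 mol.
Mass of NH4Cl = 2.07186 × 53.492 = 110.828 g.

110.83 g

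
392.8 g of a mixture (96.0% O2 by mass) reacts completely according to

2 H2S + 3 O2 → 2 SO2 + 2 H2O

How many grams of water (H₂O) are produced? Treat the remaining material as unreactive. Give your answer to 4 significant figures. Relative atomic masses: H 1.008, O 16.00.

141.5 g

Mass of pure O2 = 392.8 g × 0.960 = 377.09 g.
M(O2) = 2(16.00) = 32.00 g/mol.
M(H2O) = 2(1.008) + 16.00 = 18.016 g/mol.
n(O2) = 377.09 g / 32.00 g/mol = 11.784 mol.
From the equation the O2:H2O mole ratio is 3:2, so n(H2O) = 11.784 × 2/3 = 7.8560 mol.
Mass of H2O = 7.8560 mol × 18.016 g/mol = 141.53 g.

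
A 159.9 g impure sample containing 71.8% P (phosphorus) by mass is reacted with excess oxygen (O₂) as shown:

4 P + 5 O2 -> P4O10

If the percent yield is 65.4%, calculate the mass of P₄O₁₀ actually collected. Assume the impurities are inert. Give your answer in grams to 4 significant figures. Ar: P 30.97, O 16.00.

172.1 g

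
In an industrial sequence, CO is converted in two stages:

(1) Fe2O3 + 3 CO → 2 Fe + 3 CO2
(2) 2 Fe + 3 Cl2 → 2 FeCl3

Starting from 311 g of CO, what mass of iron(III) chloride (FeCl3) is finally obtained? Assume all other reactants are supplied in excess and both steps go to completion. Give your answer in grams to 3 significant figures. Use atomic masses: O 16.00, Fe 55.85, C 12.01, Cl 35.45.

1200 g

M(CO) = 12.01 + 16.00 = 28.01 g/mol.
M(FeCl3) = 55.85 + 3(35.45) = 162.20 g/mol.
n(CO) = 311.0 / 28.01 = 11.10 mol.
Step 1 gives a 3:2 ratio of CO to Fe, so n(Fe) = 7.402 mol.
In step 2 the Fe:FeCl3 ratio is 2:2, so n(FeCl3) = 7.402 mol.
Mass of FeCl3 = 7.402 × 162.20 = 1201 g.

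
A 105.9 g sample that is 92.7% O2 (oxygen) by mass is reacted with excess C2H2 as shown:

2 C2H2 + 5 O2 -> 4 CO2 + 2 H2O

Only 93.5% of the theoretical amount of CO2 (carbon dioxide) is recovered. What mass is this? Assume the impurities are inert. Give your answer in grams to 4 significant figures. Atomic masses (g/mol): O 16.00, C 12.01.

101.0 g

Pure O2 available = 105.9 g × 0.927 = 98.169 g.
M(O2) = 2(16.00) = 32.00 g/mol.
M(CO2) = 12.01 + 2(16.00) = 44.01 g/mol.
n(O2) = 98.169 g / 32.00 g/mol = 3.0678 mol.
From the equation the O2:CO2 mole ratio is 5:4, so n(CO2) = 3.0678 × 4/5 = 2.4542 mol.
Mass of CO2 = 2.4542 mol × 44.01 g/mol = 108.01 g.
Actual mass collected = 108.01 g × 0.935 = 100.99 g.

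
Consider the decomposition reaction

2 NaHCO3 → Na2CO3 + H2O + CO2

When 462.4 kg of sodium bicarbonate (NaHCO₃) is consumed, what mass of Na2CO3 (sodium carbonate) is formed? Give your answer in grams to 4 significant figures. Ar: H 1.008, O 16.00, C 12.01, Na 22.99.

291700 g

M(NaHCO3) = 22.99 + 1.008 + 12.01 + 3(16.00) = 84.008 g/mol.
M(Na2CO3) = 2(22.99) + 12.01 + 3(16.00) = 105.99 g/mol.
Convert: 462.4 kg = 462400 g.
n(NaHCO3) = 462400 g / 84.008 g/mol = 5504.2 mol.
From the equation the NaHCO3:Na2CO3 mole ratio is 2:1, so n(Na2CO3) = 5504.2 × 1/2 = 2752.1 mol.
Mass of Na2CO3 = 2752.1 mol × 105.99 g/mol = 291700 g.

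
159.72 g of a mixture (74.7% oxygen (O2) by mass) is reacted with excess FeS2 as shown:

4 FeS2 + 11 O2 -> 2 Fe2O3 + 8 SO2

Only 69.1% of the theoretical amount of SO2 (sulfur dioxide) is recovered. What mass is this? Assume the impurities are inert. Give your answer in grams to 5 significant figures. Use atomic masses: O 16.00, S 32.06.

Pure O2 available = 159.72 g × 0.747 = 119.311 g.
M(O2) = 2(16.00) = 32.00 g/mol.
M(SO2) = 32.06 + 2(16.00) = 64.06 g/mol.
n(O2) = 119.311 g / 32.00 g/mol = 3.72846 mol.
From the equation the O2:SO2 mole ratio is 11:8, so n(SO2) = 3.72846 × 8/11 = 2.71161 mol.
Mass of SO2 = 2.71161 mol × 64.06 g/mol = 173.706 g.
Actual mass collected = 173.706 g × 0.691 = 120.031 g.

120.03 g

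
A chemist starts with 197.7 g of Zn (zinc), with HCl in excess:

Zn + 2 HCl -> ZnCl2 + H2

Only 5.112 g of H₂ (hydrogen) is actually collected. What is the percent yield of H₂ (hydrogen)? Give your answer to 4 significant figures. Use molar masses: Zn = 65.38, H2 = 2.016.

n(Zn) = 197.70 g / 65.38 g/mol = 3.0239 mol.
From the equation the Zn:H2 mole ratio is 1:1, so n(H2) = 3.0239 × 1/1 = 3.0239 mol.
Mass of H2 = 3.0239 mol × 2.016 g/mol = 6.0961 g.
This is the theoretical yield. Percent yield = 5.112 g / 6.0961 g × 100% = 83.857%.

83.86 %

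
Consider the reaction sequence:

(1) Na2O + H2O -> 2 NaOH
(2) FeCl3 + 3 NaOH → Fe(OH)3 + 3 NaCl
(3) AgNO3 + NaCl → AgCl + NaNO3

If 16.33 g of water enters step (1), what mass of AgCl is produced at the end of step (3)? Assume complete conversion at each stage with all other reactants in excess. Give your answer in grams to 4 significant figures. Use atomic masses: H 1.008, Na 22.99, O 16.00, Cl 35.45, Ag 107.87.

M(H2O) = 2(1.008) + 16.00 = 18.016 g/mol.
M(AgCl) = 107.87 + 35.45 = 143.32 g/mol.
n(H2O) = 16.33 / 18.016 = 0.90642 mol.
Reaction (1): H2O→NaOH ratio 1:2 ⇒ n(NaOH) = 1.8128 mol.
Reaction (2): NaOH→NaCl ratio 3:3 ⇒ n(NaCl) = 1.8128 mol.
Reaction (3): NaCl→AgCl ratio 1:1 ⇒ n(AgCl) = 1.8128 mol.
Mass of AgCl = 1.8128 × 143.32 = 259.82 g.

259.8 g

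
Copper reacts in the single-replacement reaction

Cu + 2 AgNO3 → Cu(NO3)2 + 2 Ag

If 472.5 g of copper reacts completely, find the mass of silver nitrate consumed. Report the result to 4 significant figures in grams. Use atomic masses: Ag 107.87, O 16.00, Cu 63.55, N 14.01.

M(Cu) = 63.55 g/mol.
M(AgNO3) = 107.87 + 14.01 + 3(16.00) = 169.88 g/mol.
n(Cu) = 472.50 g / 63.55 g/mol = 7.4351 mol.
From the equation the Cu:AgNO3 mole ratio is 1:2, so n(AgNO3) = 7.4351 × 2/1 = 14.870 mol.
Mass of AgNO3 = 14.870 mol × 169.88 g/mol = 2526.1 g.

2526 g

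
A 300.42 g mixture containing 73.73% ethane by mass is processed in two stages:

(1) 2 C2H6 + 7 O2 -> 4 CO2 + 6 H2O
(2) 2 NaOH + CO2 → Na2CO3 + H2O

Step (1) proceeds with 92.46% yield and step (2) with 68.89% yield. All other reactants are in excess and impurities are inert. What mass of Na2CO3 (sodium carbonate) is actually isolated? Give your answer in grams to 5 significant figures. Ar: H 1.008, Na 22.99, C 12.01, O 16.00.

Pure C2H6 = 300.42 × 0.7373 = 221.500 g.
M(C2H6) = 2(12.01) + 6(1.008) = 30.068 g/mol.
M(Na2CO3) = 2(22.99) + 12.01 + 3(16.00) = 105.99 g/mol.
n(C2H6) = 221.500 / 30.068 = 7.36662 mol.
Step 1 (C2H6:CO2 = 2:4): theoretical n(CO2) = 14.7332 mol; at 92.46% yield, n(CO2) = 13.6224 mol.
Step 2 (CO2:Na2CO3 = 1:1): theoretical n(Na2CO3) = 13.6224 mol, so theoretical mass = 13.6224 × 105.99 = 1443.83 g.
At 68.89% yield, actual mass of Na2CO3 = 1443.83 × 0.6889 = 994.657 g.

994.66 g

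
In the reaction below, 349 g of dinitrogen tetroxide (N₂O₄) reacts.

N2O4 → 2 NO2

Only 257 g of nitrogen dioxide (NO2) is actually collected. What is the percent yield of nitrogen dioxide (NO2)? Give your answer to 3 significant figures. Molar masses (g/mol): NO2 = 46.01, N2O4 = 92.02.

n(N2O4) = 349.0 g / 92.02 g/mol = 3.793 mol.
From the equation the N2O4:NO2 mole ratio is 1:2, so n(NO2) = 3.793 × 2/1 = 7.585 mol.
Mass of NO2 = 7.585 mol × 46.01 g/mol = 349.0 g.
This is the theoretical yield. Percent yield = 257 g / 349.0 g × 100% = 73.64%.

73.6 %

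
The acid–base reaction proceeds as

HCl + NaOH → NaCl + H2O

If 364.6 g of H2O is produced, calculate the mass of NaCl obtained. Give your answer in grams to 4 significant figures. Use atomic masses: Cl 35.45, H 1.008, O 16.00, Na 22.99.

M(H2O) = 2(1.008) + 16.00 = 18.016 g/mol.
M(NaCl) = 22.99 + 35.45 = 58.44 g/mol.
n(H2O) = 364.60 g / 18.016 g/mol = 20.238 mol.
From the equation the H2O:NaCl mole ratio is 1:1, so n(NaCl) = 20.238 × 1/1 = 20.238 mol.
Mass of NaCl = 20.238 mol × 58.44 g/mol = 1182.7 g.

1183 g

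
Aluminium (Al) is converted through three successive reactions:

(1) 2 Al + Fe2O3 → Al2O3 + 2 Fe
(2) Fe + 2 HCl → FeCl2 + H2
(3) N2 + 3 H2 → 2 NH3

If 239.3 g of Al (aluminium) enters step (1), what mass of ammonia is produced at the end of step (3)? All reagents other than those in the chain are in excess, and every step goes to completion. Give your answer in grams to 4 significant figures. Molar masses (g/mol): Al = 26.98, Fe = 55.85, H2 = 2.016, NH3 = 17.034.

100.7 g

n(Al) = 239.3 / 26.98 = 8.8695 mol.
Reaction (1): Al→Fe ratio 2:2 ⇒ n(Fe) = 8.8695 mol.
Reaction (2): Fe→H2 ratio 1:1 ⇒ n(H2) = 8.8695 mol.
Reaction (3): H2→NH3 ratio 3:2 ⇒ n(NH3) = 5.9130 mol.
Mass of NH3 = 5.9130 × 17.034 = 100.72 g.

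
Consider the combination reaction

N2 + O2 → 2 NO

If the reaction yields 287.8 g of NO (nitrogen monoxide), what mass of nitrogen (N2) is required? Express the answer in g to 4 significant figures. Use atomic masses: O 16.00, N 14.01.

M(NO) = 14.01 + 16.00 = 30.01 g/mol.
M(N2) = 2(14.01) = 28.02 g/mol.
n(NO) = 287.80 g / 30.01 g/mol = 9.5901 mol.
From the equation the NO:N2 mole ratio is 2:1, so n(N2) = 9.5901 × 1/2 = 4.7951 mol.
Mass of N2 = 4.7951 mol × 28.02 g/mol = 134.36 g.

134.4 g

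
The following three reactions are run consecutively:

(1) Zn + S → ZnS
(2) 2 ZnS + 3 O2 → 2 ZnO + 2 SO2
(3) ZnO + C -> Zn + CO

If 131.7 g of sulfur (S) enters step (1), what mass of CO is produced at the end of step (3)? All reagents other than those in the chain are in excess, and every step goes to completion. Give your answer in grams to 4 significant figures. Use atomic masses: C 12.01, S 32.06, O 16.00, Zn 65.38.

115.1 g

M(S) = 32.06 g/mol.
M(CO) = 12.01 + 16.00 = 28.01 g/mol.
n(S) = 131.7 / 32.06 = 4.1079 mol.
Reaction (1): S→ZnS ratio 1:1 ⇒ n(ZnS) = 4.1079 mol.
Reaction (2): ZnS→ZnO ratio 2:2 ⇒ n(ZnO) = 4.1079 mol.
Reaction (3): ZnO→CO ratio 1:1 ⇒ n(CO) = 4.1079 mol.
Mass of CO = 4.1079 × 28.01 = 115.06 g.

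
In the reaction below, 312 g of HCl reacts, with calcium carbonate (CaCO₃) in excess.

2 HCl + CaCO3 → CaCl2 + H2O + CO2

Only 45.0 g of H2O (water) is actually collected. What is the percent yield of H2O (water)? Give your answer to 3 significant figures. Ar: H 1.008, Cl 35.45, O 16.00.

58.4 %

M(HCl) = 1.008 + 35.45 = 36.458 g/mol.
M(H2O) = 2(1.008) + 16.00 = 18.016 g/mol.
n(HCl) = 312.0 g / 36.458 g/mol = 8.558 mol.
From the equation the HCl:H2O mole ratio is 2:1, so n(H2O) = 8.558 × 1/2 = 4.279 mol.
Mass of H2O = 4.279 mol × 18.016 g/mol = 77.09 g.
This is the theoretical yield. Percent yield = 45.0 g / 77.09 g × 100% = 58.37%.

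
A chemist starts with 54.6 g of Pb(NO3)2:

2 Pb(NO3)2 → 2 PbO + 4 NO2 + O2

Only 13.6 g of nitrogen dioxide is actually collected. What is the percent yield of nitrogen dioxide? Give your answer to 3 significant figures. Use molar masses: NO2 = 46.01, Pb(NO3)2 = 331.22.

n(Pb(NO3)2) = 54.60 g / 331.22 g/mol = 0.1648 mol.
From the equation the Pb(NO3)2:NO2 mole ratio is 2:4, so n(NO2) = 0.1648 × 4/2 = 0.3297 mol.
Mass of NO2 = 0.3297 mol × 46.01 g/mol = 15.17 g.
This is the theoretical yield. Percent yield = 13.6 g / 15.17 g × 100% = 89.66%.

89.7 %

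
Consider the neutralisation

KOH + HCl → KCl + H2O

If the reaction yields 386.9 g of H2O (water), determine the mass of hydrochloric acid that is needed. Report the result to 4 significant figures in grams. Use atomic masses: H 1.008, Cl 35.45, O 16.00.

M(H2O) = 2(1.008) + 16.00 = 18.016 g/mol.
M(HCl) = 1.008 + 35.45 = 36.458 g/mol.
n(H2O) = 386.90 g / 18.016 g/mol = 21.475 mol.
From the equation the H2O:HCl mole ratio is 1:1, so n(HCl) = 21.475 × 1/1 = 21.475 mol.
Mass of HCl = 21.475 mol × 36.458 g/mol = 782.95 g.

782.9 g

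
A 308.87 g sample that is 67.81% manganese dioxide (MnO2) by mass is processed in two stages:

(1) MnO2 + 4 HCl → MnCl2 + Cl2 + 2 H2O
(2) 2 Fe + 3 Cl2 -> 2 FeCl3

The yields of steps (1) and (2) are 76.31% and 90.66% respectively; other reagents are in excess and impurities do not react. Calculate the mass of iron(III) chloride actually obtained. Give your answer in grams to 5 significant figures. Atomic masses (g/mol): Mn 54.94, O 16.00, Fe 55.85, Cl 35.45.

Pure MnO2 = 308.87 × 0.6781 = 209.445 g.
M(MnO2) = 54.94 + 2(16.00) = 86.94 g/mol.
M(FeCl3) = 55.85 + 3(35.45) = 162.20 g/mol.
n(MnO2) = 209.445 / 86.94 = 2.40907 mol.
Step 1 (MnO2:Cl2 = 1:1): theoretical n(Cl2) = 2.40907 mol; at 76.31% yield, n(Cl2) = 1.83836 mol.
Step 2 (Cl2:FeCl3 = 3:2): theoretical n(FeCl3) = 1.22558 mol, so theoretical mass = 1.22558 × 162.20 = 198.788 g.
At 90.66% yield, actual mass of FeCl3 = 198.788 × 0.9066 = 180.221 g.

180.22 g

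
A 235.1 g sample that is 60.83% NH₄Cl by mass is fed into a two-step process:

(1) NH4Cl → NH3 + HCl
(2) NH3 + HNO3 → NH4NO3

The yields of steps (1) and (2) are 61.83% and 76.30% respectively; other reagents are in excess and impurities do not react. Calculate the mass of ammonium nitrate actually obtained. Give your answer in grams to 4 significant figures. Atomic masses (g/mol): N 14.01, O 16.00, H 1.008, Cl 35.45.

Pure NH4Cl = 235.1 × 0.6083 = 143.01 g.
M(NH4Cl) = 14.01 + 4(1.008) + 35.45 = 53.492 g/mol.
M(NH4NO3) = 2(14.01) + 4(1.008) + 3(16.00) = 80.052 g/mol.
n(NH4Cl) = 143.01 / 53.492 = 2.6735 mol.
Step 1 (NH4Cl:NH3 = 1:1): theoretical n(NH3) = 2.6735 mol; at 61.83% yield, n(NH3) = 1.6530 mol.
Step 2 (NH3:NH4NO3 = 1:1): theoretical n(NH4NO3) = 1.6530 mol, so theoretical mass = 1.6530 × 80.052 = 132.33 g.
At 76.30% yield, actual mass of NH4NO3 = 132.33 × 0.7630 = 100.97 g.

101.0 g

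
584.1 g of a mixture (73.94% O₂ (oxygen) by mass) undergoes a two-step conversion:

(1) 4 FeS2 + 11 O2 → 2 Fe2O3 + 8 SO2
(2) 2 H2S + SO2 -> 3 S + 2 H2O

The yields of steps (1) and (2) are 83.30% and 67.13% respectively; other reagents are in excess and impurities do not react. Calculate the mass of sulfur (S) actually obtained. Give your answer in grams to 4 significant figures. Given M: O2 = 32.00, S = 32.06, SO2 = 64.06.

Pure O2 = 584.1 × 0.7394 = 431.88 g.
n(O2) = 431.88 / 32.00 = 13.496 mol.
Step 1 (O2:SO2 = 11:8): theoretical n(SO2) = 9.8155 mol; at 83.30% yield, n(SO2) = 8.1763 mol.
Step 2 (SO2:S = 1:3): theoretical n(S) = 24.529 mol, so theoretical mass = 24.529 × 32.06 = 786.40 g.
At 67.13% yield, actual mass of S = 786.40 × 0.6713 = 527.91 g.

527.9 g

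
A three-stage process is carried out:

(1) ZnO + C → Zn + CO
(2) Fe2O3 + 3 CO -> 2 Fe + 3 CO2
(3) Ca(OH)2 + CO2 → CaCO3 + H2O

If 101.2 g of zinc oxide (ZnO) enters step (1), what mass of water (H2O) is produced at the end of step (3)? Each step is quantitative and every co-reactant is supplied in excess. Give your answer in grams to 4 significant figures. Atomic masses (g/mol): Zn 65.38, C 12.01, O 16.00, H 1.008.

M(ZnO) = 65.38 + 16.00 = 81.38 g/mol.
M(H2O) = 2(1.008) + 16.00 = 18.016 g/mol.
n(ZnO) = 101.2 / 81.38 = 1.2435 mol.
Reaction (1): ZnO→CO ratio 1:1 ⇒ n(CO) = 1.2435 mol.
Reaction (2): CO→CO2 ratio 3:3 ⇒ n(CO2) = 1.2435 mol.
Reaction (3): CO2→H2O ratio 1:1 ⇒ n(H2O) = 1.2435 mol.
Mass of H2O = 1.2435 × 18.016 = 22.404 g.

22.40 g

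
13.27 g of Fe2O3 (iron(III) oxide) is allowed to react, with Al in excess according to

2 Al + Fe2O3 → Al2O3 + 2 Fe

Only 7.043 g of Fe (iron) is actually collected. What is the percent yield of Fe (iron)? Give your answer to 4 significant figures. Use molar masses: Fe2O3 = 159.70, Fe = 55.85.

75.88 %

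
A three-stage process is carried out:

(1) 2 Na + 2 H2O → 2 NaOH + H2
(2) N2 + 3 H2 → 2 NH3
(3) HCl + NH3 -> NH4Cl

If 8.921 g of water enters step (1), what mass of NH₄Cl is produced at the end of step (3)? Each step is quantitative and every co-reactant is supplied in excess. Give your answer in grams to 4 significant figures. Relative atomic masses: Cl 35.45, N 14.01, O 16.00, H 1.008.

8.829 g

M(H2O) = 2(1.008) + 16.00 = 18.016 g/mol.
M(NH4Cl) = 14.01 + 4(1.008) + 35.45 = 53.492 g/mol.
n(H2O) = 8.921 / 18.016 = 0.49517 mol.
Reaction (1): H2O→H2 ratio 2:1 ⇒ n(H2) = 0.24759 mol.
Reaction (2): H2→NH3 ratio 3:2 ⇒ n(NH3) = 0.16506 mol.
Reaction (3): NH3→NH4Cl ratio 1:1 ⇒ n(NH4Cl) = 0.16506 mol.
Mass of NH4Cl = 0.16506 × 53.492 = 8.8292 g.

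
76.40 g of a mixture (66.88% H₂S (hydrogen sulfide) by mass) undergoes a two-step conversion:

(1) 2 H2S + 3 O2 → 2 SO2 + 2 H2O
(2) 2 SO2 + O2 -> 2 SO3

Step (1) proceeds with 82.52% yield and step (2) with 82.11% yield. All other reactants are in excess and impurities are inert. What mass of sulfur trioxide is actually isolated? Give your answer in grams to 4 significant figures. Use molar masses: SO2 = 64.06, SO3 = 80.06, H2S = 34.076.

Pure H2S = 76.40 × 0.6688 = 51.096 g.
n(H2S) = 51.096 / 34.076 = 1.4995 mol.
Step 1 (H2S:SO2 = 2:2): theoretical n(SO2) = 1.4995 mol; at 82.52% yield, n(SO2) = 1.2374 mol.
Step 2 (SO2:SO3 = 2:2): theoretical n(SO3) = 1.2374 mol, so theoretical mass = 1.2374 × 80.06 = 99.064 g.
At 82.11% yield, actual mass of SO3 = 99.064 × 0.8211 = 81.341 g.

81.34 g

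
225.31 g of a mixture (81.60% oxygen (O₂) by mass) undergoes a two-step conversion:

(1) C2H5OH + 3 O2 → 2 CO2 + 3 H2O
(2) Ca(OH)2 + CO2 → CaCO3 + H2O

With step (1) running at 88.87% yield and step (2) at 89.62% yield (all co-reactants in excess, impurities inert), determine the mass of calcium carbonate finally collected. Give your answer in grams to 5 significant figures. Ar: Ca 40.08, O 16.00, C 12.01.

Pure O2 = 225.31 × 0.8160 = 183.853 g.
M(O2) = 2(16.00) = 32.00 g/mol.
M(CaCO3) = 40.08 + 12.01 + 3(16.00) = 100.09 g/mol.
n(O2) = 183.853 / 32.00 = 5.74540 mol.
Step 1 (O2:CO2 = 3:2): theoretical n(CO2) = 3.83027 mol; at 88.87% yield, n(CO2) = 3.40396 mol.
Step 2 (CO2:CaCO3 = 1:1): theoretical n(CaCO3) = 3.40396 mol, so theoretical mass = 3.40396 × 100.09 = 340.702 g.
At 89.62% yield, actual mass of CaCO3 = 340.702 × 0.8962 = 305.338 g.

305.34 g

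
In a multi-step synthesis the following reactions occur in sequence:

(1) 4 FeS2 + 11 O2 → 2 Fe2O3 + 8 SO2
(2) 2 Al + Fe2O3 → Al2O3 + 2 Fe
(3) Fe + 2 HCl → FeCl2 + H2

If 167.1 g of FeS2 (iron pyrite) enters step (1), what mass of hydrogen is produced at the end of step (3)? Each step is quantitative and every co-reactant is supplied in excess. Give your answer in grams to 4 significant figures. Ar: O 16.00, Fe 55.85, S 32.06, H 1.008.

M(FeS2) = 55.85 + 2(32.06) = 119.97 g/mol.
M(H2) = 2(1.008) = 2.016 g/mol.
n(FeS2) = 167.1 / 119.97 = 1.3928 mol.
Reaction (1): FeS2→Fe2O3 ratio 4:2 ⇒ n(Fe2O3) = 0.69642 mol.
Reaction (2): Fe2O3→Fe ratio 1:2 ⇒ n(Fe) = 1.3928 mol.
Reaction (3): Fe→H2 ratio 1:1 ⇒ n(H2) = 1.3928 mol.
Mass of H2 = 1.3928 × 2.016 = 2.8080 g.

2.808 g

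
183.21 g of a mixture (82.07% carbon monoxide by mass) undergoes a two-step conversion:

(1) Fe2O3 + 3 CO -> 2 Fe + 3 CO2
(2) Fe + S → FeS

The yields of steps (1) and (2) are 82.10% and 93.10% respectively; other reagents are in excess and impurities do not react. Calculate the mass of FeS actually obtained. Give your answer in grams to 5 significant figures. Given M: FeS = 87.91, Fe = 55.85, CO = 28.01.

Pure CO = 183.21 × 0.8207 = 150.360 g.
n(CO) = 150.360 / 28.01 = 5.36810 mol.
Step 1 (CO:Fe = 3:2): theoretical n(Fe) = 3.57873 mol; at 82.10% yield, n(Fe) = 2.93814 mol.
Step 2 (Fe:FeS = 1:1): theoretical n(FeS) = 2.93814 mol, so theoretical mass = 2.93814 × 87.91 = 258.292 g.
At 93.10% yield, actual mass of FeS = 258.292 × 0.9310 = 240.470 g.

240.47 g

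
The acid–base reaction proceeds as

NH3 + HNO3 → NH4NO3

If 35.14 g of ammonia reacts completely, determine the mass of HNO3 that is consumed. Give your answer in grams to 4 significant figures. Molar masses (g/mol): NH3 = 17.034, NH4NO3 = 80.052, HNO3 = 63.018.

130.0 g

n(NH3) = 35.140 g / 17.034 g/mol = 2.0629 mol.
From the equation the NH3:HNO3 mole ratio is 1:1, so n(HNO3) = 2.0629 × 1/1 = 2.0629 mol.
Mass of HNO3 = 2.0629 mol × 63.018 g/mol = 130.00 g.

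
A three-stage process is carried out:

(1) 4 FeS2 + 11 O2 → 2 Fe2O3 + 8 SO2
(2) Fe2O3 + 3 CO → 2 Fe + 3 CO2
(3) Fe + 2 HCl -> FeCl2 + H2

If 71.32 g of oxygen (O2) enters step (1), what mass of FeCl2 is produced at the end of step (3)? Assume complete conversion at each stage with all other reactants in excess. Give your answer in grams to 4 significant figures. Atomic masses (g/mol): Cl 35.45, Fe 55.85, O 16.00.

102.7 g

M(O2) = 2(16.00) = 32.00 g/mol.
M(FeCl2) = 55.85 + 2(35.45) = 126.75 g/mol.
n(O2) = 71.32 / 32.00 = 2.2287 mol.
Reaction (1): O2→Fe2O3 ratio 11:2 ⇒ n(Fe2O3) = 0.40523 mol.
Reaction (2): Fe2O3→Fe ratio 1:2 ⇒ n(Fe) = 0.81045 mol.
Reaction (3): Fe→FeCl2 ratio 1:1 ⇒ n(FeCl2) = 0.81045 mol.
Mass of FeCl2 = 0.81045 × 126.75 = 102.73 g.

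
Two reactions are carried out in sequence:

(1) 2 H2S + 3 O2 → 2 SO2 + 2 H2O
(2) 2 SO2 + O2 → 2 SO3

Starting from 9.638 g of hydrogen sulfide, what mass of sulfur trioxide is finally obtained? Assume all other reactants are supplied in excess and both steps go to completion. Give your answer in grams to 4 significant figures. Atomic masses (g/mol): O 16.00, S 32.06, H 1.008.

22.64 g

M(H2S) = 2(1.008) + 32.06 = 34.076 g/mol.
M(SO3) = 32.06 + 3(16.00) = 80.06 g/mol.
n(H2S) = 9.6380 / 34.076 = 0.28284 mol.
Step 1 gives a 2:2 ratio of H2S to SO2, so n(SO2) = 0.28284 mol.
In step 2 the SO2:SO3 ratio is 2:2, so n(SO3) = 0.28284 mol.
Mass of SO3 = 0.28284 × 80.06 = 22.644 g.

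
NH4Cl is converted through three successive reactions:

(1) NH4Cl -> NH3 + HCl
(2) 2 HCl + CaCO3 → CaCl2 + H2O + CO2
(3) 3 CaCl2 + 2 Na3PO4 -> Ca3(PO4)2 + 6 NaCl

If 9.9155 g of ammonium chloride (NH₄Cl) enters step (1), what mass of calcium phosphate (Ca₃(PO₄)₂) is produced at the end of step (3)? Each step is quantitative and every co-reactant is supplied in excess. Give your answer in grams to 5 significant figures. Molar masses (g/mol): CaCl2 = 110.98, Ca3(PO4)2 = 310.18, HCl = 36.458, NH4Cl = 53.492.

9.5827 g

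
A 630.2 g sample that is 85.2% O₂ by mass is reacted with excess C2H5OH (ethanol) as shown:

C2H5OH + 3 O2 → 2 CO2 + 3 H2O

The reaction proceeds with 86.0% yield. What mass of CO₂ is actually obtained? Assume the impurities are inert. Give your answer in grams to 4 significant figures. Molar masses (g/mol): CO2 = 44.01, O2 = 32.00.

Pure O2 available = 630.2 g × 0.852 = 536.93 g.
n(O2) = 536.93 g / 32.00 g/mol = 16.779 mol.
From the equation the O2:CO2 mole ratio is 3:2, so n(CO2) = 16.779 × 2/3 = 11.186 mol.
Mass of CO2 = 11.186 mol × 44.01 g/mol = 492.30 g.
Actual mass collected = 492.30 g × 0.860 = 423.38 g.

423.4 g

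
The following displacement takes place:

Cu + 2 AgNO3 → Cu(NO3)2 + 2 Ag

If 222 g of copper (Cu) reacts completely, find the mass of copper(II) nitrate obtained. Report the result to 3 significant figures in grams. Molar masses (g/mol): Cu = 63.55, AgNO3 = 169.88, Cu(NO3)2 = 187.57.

n(Cu) = 222.0 g / 63.55 g/mol = 3.493 mol.
From the equation the Cu:Cu(NO3)2 mole ratio is 1:1, so n(Cu(NO3)2) = 3.493 × 1/1 = 3.493 mol.
Mass of Cu(NO3)2 = 3.493 mol × 187.57 g/mol = 655.2 g.

655 g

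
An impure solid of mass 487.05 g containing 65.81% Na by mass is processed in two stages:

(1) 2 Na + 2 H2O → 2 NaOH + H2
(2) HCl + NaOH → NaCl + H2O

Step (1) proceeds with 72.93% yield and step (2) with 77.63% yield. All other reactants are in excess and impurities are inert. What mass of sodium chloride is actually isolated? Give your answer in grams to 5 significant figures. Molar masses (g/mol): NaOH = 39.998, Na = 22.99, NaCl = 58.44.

Pure Na = 487.05 × 0.6581 = 320.528 g.
n(Na) = 320.528 / 22.99 = 13.9420 mol.
Step 1 (Na:NaOH = 2:2): theoretical n(NaOH) = 13.9420 mol; at 72.93% yield, n(NaOH) = 10.1679 mol.
Step 2 (NaOH:NaCl = 1:1): theoretical n(NaCl) = 10.1679 mol, so theoretical mass = 10.1679 × 58.44 = 594.214 g.
At 77.63% yield, actual mass of NaCl = 594.214 × 0.7763 = 461.288 g.

461.29 g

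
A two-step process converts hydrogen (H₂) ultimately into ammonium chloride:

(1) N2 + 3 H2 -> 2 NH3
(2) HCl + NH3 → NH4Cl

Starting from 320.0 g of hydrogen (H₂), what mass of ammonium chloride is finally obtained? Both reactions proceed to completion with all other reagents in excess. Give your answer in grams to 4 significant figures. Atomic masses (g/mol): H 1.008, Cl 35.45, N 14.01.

M(H2) = 2(1.008) = 2.016 g/mol.
M(NH4Cl) = 14.01 + 4(1.008) + 35.45 = 53.492 g/mol.
n(H2) = 320.00 / 2.016 = 158.73 mol.
Step 1 gives a 3:2 ratio of H2 to NH3, so n(NH3) = 105.82 mol.
In step 2 the NH3:NH4Cl ratio is 1:1, so n(NH4Cl) = 105.82 mol.
Mass of NH4Cl = 105.82 × 53.492 = 5660.5 g.

5661 g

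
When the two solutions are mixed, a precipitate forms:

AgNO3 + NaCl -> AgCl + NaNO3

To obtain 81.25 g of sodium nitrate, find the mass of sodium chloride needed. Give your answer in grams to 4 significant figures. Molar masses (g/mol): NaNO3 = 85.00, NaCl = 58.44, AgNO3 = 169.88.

55.86 g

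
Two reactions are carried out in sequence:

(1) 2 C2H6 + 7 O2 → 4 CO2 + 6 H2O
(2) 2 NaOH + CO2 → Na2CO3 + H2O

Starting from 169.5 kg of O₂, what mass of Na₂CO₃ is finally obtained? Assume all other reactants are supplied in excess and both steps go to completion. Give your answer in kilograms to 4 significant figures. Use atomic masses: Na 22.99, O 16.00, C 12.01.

M(O2) = 2(16.00) = 32.00 g/mol.
M(Na2CO3) = 2(22.99) + 12.01 + 3(16.00) = 105.99 g/mol.
169.5 kg = 169500 g.
n(O2) = 169500 / 32.00 = 5296.9 mol.
Step 1 gives a 7:4 ratio of O2 to CO2, so n(CO2) = 3026.8 mol.
In step 2 the CO2:Na2CO3 ratio is 1:1, so n(Na2CO3) = 3026.8 mol.
Mass of Na2CO3 = 3026.8 × 105.99 = 320810 g = 320.8 kg.

320.8 kg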